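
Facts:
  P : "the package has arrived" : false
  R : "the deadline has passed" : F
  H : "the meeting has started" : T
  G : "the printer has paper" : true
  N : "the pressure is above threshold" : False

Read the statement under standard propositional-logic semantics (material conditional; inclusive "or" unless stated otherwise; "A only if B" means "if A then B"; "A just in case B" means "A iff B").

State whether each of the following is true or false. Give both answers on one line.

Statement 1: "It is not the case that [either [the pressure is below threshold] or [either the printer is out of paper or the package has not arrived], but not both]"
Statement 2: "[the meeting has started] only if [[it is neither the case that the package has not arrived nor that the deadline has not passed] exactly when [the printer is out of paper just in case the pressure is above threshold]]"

Statement 1 True, Statement 2 False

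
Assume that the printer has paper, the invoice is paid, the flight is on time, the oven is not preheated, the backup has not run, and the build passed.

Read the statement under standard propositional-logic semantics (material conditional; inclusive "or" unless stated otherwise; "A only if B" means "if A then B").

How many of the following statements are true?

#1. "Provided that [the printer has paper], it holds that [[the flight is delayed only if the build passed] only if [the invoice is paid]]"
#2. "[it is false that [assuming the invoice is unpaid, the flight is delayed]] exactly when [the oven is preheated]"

Let H = "the printer has paper" (True), W = "the flight is delayed" (False), V = "the build passed" (True), N = "the invoice is paid" (True), M = "the oven is preheated" (False).

#1: This is H -> ((W -> V) -> N).

W -> V = False -> True = True
(W -> V) -> N = True -> True = True
H -> ((W -> V) -> N) = True -> True = True
Hence #1 is true.

#2: This is not (not N -> W) iff M.

not N = not True = False
not N -> W = False -> False = True
not (not N -> W) = not True = False
not (not N -> W) iff M = False iff False = True
So #2 is true.

True statements: 2.

2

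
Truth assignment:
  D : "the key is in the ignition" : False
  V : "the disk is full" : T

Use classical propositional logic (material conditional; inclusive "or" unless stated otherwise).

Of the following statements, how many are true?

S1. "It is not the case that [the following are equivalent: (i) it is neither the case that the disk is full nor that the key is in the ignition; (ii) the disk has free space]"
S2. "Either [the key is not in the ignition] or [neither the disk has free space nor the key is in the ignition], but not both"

0

S1: Formalization: not ((V nor D) iff not V)

V nor D = True nor False = False
not V = not True = False
(V nor D) iff not V = False iff False = True
not ((V nor D) iff not V) = not True = False
Hence S1 is false.

S2: This is not D xor (not V nor D).

not D = not False = True
not V = not True = False
not V nor D = False nor False = True
not D xor (not V nor D) = True xor True = False
So S2 is false.

0 of the 2 statements are true (none).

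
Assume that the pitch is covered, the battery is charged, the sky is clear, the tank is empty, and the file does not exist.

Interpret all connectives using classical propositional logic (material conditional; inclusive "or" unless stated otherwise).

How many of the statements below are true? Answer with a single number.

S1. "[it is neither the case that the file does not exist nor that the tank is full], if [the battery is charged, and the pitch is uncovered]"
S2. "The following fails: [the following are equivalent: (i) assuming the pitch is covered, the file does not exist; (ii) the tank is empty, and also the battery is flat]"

Let G = "the battery is charged" (T), L = "the pitch is covered" (T), D = "the file exists" (F), W = "the tank is full" (F).

S1: Formalization: (G ∧ ¬L) → (¬D ↓ W)

¬L = ¬T = F
G ∧ ¬L = T ∧ F = F
¬D = ¬F = T
¬D ↓ W = T ↓ F = F
(G ∧ ¬L) → (¬D ↓ W) = F → F = T
Thus S1 is true.

S2: Formalization: ¬((L → ¬D) ↔ (¬W ∧ ¬G))

¬D = ¬F = T
L → ¬D = T → T = T
¬W = ¬F = T
¬G = ¬T = F
¬W ∧ ¬G = T ∧ F = F
(L → ¬D) ↔ (¬W ∧ ¬G) = T ↔ F = F
¬((L → ¬D) ↔ (¬W ∧ ¬G)) = ¬F = T
So S2 is true.

Count: 2.

2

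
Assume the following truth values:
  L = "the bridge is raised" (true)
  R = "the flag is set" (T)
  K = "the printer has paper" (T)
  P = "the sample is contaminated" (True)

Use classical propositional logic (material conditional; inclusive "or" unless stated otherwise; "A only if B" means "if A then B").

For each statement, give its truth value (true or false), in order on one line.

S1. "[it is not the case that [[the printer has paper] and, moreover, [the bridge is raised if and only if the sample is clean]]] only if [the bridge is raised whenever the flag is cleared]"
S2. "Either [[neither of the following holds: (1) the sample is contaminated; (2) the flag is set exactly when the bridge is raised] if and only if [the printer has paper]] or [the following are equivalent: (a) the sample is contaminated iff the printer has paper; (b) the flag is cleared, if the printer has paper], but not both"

S1 true, S2 false

S1: Formalization: ~(K & (L <-> ~P)) -> (~R -> L)

~P = ~T = F
L <-> ~P = T <-> F = F
K & (L <-> ~P) = T & F = F
~(K & (L <-> ~P)) = ~F = T
~R = ~T = F
~R -> L = F -> T = T
~(K & (L <-> ~P)) -> (~R -> L) = T -> T = T
Thus S1 is true.

S2: Parsed as ((P nor (R <-> L)) <-> K) xor ((P <-> K) <-> (K -> ~R))

R <-> L = T <-> T = T
P nor (R <-> L) = T nor T = F
(P nor (R <-> L)) <-> K = F <-> T = F
P <-> K = T <-> T = T
~R = ~T = F
K -> ~R = T -> F = F
(P <-> K) <-> (K -> ~R) = T <-> F = F
((P nor (R <-> L)) <-> K) xor ((P <-> K) <-> (K -> ~R)) = F xor F = F
So S2 is false.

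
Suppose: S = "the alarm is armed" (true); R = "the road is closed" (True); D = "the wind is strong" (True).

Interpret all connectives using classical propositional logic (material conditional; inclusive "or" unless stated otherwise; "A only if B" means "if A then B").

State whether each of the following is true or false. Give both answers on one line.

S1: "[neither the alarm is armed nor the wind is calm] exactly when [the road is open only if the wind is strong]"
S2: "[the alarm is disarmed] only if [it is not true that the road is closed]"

S1 false / S2 true

S1: Formalization: (S ↓ ¬D) ↔ (¬R → D)

¬D = ¬T = F
S ↓ ¬D = T ↓ F = F
¬R = ¬T = F
¬R → D = F → T = T
(S ↓ ¬D) ↔ (¬R → D) = F ↔ T = F
Hence S1 is false.

S2: In symbols: ¬S → ¬R

¬S = ¬T = F
¬R = ¬T = F
¬S → ¬R = F → F = T
Hence S2 is true.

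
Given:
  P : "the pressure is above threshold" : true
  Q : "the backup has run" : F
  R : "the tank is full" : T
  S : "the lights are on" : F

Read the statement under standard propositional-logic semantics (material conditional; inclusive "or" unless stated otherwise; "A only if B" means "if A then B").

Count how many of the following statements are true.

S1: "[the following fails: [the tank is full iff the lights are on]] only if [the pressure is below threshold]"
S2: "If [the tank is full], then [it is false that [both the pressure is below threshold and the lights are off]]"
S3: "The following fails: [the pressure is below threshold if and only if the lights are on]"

S1: This is not (R iff S) -> not P.

R iff S = True iff False = False
not (R iff S) = not False = True
not P = not True = False
not (R iff S) -> not P = True -> False = False
So S1 is false.

S2: Formalization: R -> not (not P and not S)

not P = not True = False
not S = not False = True
not P and not S = False and True = False
not (not P and not S) = not False = True
R -> not (not P and not S) = True -> True = True
So S2 is true.

S3: In symbols: not (not P iff S)

not P = not True = False
not P iff S = False iff False = True
not (not P iff S) = not True = False
So S3 is false.

True statements: 1 (S2).

1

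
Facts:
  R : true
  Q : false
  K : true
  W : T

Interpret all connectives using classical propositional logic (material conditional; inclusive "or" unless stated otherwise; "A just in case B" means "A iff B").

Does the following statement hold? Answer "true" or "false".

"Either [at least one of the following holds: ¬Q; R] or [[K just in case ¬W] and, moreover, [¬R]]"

True.

Formalization: (not Q or R) or ((K iff not W) and not R)

not Q = not False = True
not Q or R = True or True = True
not W = not True = False
K iff not W = True iff False = False
not R = not True = False
(K iff not W) and not R = False and False = False
(not Q or R) or ((K iff not W) and not R) = True or False = True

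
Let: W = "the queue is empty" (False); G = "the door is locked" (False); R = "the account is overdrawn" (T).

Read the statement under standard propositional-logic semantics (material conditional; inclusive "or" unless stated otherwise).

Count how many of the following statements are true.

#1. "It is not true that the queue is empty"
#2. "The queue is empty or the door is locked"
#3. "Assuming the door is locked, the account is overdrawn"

2

#1: Parsed as not W

not W = not False = True
So #1 is true.

#2: This is W or G.

W or G = False or False = False
Hence #2 is false.

#3: This is G -> R.

G -> R = False -> True = True
Thus #3 is true.

Count: 2.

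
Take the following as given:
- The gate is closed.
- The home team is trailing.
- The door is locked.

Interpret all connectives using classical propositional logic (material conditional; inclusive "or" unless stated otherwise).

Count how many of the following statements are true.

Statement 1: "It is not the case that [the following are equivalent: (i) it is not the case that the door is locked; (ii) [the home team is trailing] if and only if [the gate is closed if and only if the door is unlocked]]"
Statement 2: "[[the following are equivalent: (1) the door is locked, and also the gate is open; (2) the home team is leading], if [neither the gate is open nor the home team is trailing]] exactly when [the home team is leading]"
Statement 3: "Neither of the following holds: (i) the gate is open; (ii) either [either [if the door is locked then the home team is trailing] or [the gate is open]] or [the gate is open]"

0

Let R = "the door is locked" (T), Q = "the home team is leading" (F), P = "the gate is open" (F).

Statement 1: Formalization: ¬(¬R ↔ (¬Q ↔ (¬P ↔ ¬R)))

¬R = ¬T = F
¬Q = ¬F = T
¬P = ¬F = T
¬R = ¬T = F
¬P ↔ ¬R = T ↔ F = F
¬Q ↔ (¬P ↔ ¬R) = T ↔ F = F
¬R ↔ (¬Q ↔ (¬P ↔ ¬R)) = F ↔ F = T
¬(¬R ↔ (¬Q ↔ (¬P ↔ ¬R))) = ¬T = F
Thus Statement 1 is false.

Statement 2: Parsed as ((P ↓ ¬Q) → ((R ∧ P) ↔ Q)) ↔ Q

¬Q = ¬F = T
P ↓ ¬Q = F ↓ T = F
R ∧ P = T ∧ F = F
(R ∧ P) ↔ Q = F ↔ F = T
(P ↓ ¬Q) → ((R ∧ P) ↔ Q) = F → T = T
((P ↓ ¬Q) → ((R ∧ P) ↔ Q)) ↔ Q = T ↔ F = F
Hence Statement 2 is false.

Statement 3: This is P ↓ (((R → ¬Q) ∨ P) ∨ P).

¬Q = ¬F = T
R → ¬Q = T → T = T
(R → ¬Q) ∨ P = T ∨ F = T
((R → ¬Q) ∨ P) ∨ P = T ∨ F = T
P ↓ (((R → ¬Q) ∨ P) ∨ P) = F ↓ T = F
Hence Statement 3 is false.

Count: 0.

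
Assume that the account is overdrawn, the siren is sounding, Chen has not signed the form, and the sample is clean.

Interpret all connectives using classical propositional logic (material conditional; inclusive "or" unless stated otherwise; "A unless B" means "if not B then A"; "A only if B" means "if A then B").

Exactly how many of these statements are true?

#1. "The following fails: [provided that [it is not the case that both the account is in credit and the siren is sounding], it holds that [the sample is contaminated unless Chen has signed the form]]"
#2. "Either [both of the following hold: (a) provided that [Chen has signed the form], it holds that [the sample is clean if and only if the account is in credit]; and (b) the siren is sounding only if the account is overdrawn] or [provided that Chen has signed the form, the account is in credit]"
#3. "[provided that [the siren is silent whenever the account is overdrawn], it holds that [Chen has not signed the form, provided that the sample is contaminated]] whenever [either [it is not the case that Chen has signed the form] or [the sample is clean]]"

3

Let G = "the account is overdrawn" (T), V = "the siren is sounding" (T), P = "the sample is contaminated" (F), S = "Chen has signed the form" (F).

#1: Parsed as ¬((¬G ↑ V) → (P ∨ S))

¬G = ¬T = F
¬G ↑ V = F ↑ T = T
P ∨ S = F ∨ F = F
(¬G ↑ V) → (P ∨ S) = T → F = F
¬((¬G ↑ V) → (P ∨ S)) = ¬F = T
Thus #1 is true.

#2: Formalization: ((S → (¬P ↔ ¬G)) ∧ (V → G)) ∨ (S → ¬G)

¬P = ¬F = T
¬G = ¬T = F
¬P ↔ ¬G = T ↔ F = F
S → (¬P ↔ ¬G) = F → F = T
V → G = T → T = T
(S → (¬P ↔ ¬G)) ∧ (V → G) = T ∧ T = T
¬G = ¬T = F
S → ¬G = F → F = T
((S → (¬P ↔ ¬G)) ∧ (V → G)) ∨ (S → ¬G) = T ∨ T = T
Thus #2 is true.

#3: This is (¬S ∨ ¬P) → ((G → ¬V) → (P → ¬S)).

¬S = ¬F = T
¬P = ¬F = T
¬S ∨ ¬P = T ∨ T = T
¬V = ¬T = F
G → ¬V = T → F = F
¬S = ¬F = T
P → ¬S = F → T = T
(G → ¬V) → (P → ¬S) = F → T = T
(¬S ∨ ¬P) → ((G → ¬V) → (P → ¬S)) = T → T = T
Hence #3 is true.

Count: 3.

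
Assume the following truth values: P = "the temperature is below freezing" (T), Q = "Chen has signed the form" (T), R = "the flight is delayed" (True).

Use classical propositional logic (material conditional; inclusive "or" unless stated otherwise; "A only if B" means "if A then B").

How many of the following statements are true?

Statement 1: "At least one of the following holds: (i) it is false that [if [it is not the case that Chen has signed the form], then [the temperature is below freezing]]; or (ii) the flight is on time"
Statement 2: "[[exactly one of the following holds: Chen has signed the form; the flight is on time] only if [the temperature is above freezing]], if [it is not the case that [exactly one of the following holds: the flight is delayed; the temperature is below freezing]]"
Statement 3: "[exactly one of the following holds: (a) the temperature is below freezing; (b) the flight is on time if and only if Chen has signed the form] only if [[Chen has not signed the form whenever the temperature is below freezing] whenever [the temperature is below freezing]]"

0

Statement 1: This is ~(~Q -> P) | ~R.

~Q = ~T = F
~Q -> P = F -> T = T
~(~Q -> P) = ~T = F
~R = ~T = F
~(~Q -> P) | ~R = F | F = F
So Statement 1 is false.

Statement 2: In symbols: ~(R xor P) -> ((Q xor ~R) -> ~P)

R xor P = T xor T = F
~(R xor P) = ~F = T
~R = ~T = F
Q xor ~R = T xor F = T
~P = ~T = F
(Q xor ~R) -> ~P = T -> F = F
~(R xor P) -> ((Q xor ~R) -> ~P) = T -> F = F
So Statement 2 is false.

Statement 3: Formalization: (P xor (~R <-> Q)) -> (P -> (P -> ~Q))

~R = ~T = F
~R <-> Q = F <-> T = F
P xor (~R <-> Q) = T xor F = T
~Q = ~T = F
P -> ~Q = T -> F = F
P -> (P -> ~Q) = T -> F = F
(P xor (~R <-> Q)) -> (P -> (P -> ~Q)) = T -> F = F
Hence Statement 3 is false.

True statements: 0 (none).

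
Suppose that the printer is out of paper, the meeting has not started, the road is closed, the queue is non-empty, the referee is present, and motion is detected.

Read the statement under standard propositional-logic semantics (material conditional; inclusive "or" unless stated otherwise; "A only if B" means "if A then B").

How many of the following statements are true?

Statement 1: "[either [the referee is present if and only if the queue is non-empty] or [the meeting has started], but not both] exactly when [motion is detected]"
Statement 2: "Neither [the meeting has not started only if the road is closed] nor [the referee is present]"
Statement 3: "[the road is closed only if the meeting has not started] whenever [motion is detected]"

2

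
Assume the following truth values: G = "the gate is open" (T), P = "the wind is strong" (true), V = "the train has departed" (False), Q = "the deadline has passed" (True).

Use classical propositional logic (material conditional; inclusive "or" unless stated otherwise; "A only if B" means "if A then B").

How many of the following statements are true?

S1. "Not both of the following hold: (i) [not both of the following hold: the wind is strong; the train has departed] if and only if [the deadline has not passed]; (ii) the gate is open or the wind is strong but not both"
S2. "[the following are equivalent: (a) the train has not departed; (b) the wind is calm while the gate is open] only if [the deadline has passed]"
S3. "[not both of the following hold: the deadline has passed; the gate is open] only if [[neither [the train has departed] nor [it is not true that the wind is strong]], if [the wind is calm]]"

S1: Formalization: ((P nand V) iff not Q) nand (G xor P)

P nand V = True nand False = True
not Q = not True = False
(P nand V) iff not Q = True iff False = False
G xor P = True xor True = False
((P nand V) iff not Q) nand (G xor P) = False nand False = True
So S1 is true.

S2: Formalization: (not V iff (not P and G)) -> Q

not V = not False = True
not P = not True = False
not P and G = False and True = False
not V iff (not P and G) = True iff False = False
(not V iff (not P and G)) -> Q = False -> True = True
Hence S2 is true.

S3: Parsed as (Q nand G) -> (not P -> (V nor not P))

Q nand G = True nand True = False
not P = not True = False
not P = not True = False
V nor not P = False nor False = True
not P -> (V nor not P) = False -> True = True
(Q nand G) -> (not P -> (V nor not P)) = False -> True = True
So S3 is true.

3 of the 3 statements are true.

3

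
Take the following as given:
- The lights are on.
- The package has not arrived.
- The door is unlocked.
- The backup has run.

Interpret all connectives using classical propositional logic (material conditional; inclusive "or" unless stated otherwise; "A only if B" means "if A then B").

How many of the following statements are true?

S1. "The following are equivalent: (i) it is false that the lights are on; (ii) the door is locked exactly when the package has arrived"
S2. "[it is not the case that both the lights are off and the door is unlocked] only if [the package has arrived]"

0

Let P = "the lights are on" (T), R = "the door is locked" (F), Q = "the package has arrived" (F).

S1: Parsed as ~P <-> (R <-> Q)

~P = ~T = F
R <-> Q = F <-> F = T
~P <-> (R <-> Q) = F <-> T = F
Thus S1 is false.

S2: This is (~P nand ~R) -> Q.

~P = ~T = F
~R = ~F = T
~P nand ~R = F nand T = T
(~P nand ~R) -> Q = T -> F = F
Thus S2 is false.

True statements: 0 (none).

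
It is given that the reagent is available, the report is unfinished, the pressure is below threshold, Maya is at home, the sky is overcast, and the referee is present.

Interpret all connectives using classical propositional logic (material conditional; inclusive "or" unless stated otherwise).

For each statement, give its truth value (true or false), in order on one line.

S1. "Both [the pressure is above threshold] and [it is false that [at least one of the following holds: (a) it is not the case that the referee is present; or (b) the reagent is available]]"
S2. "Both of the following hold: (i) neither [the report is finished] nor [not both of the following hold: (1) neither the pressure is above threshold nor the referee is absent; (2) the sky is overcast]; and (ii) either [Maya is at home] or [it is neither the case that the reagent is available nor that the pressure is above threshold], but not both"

S1 False, S2 True

Let R = "the pressure is above threshold" (False), V = "the referee is present" (True), P = "the reagent is available" (True), Q = "the report is finished" (False), U = "the sky is overcast" (True), S = "Maya is at home" (True).

S1: This is R and not (not V or P).

not V = not True = False
not V or P = False or True = True
not (not V or P) = not True = False
R and not (not V or P) = False and False = False
So S1 is false.

S2: Formalization: (Q nor ((R nor not V) nand U)) and (S xor (P nor R))

not V = not True = False
R nor not V = False nor False = True
(R nor not V) nand U = True nand True = False
Q nor ((R nor not V) nand U) = False nor False = True
P nor R = True nor False = False
S xor (P nor R) = True xor False = True
(Q nor ((R nor not V) nand U)) and (S xor (P nor R)) = True and True = True
Hence S2 is true.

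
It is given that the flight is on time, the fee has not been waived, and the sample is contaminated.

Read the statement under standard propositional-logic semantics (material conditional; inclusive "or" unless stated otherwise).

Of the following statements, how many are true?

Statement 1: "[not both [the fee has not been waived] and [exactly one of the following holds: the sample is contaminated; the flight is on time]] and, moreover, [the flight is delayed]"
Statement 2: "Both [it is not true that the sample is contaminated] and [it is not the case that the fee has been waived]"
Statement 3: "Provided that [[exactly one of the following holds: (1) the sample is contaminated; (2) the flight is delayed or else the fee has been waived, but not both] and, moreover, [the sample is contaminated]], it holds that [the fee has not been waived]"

1

Let P = "the fee has been waived" (F), Q = "the sample is contaminated" (T), G = "the flight is delayed" (F).

Statement 1: Formalization: (¬P ↑ (Q ⊕ ¬G)) ∧ G

¬P = ¬F = T
¬G = ¬F = T
Q ⊕ ¬G = T ⊕ T = F
¬P ↑ (Q ⊕ ¬G) = T ↑ F = T
(¬P ↑ (Q ⊕ ¬G)) ∧ G = T ∧ F = F
So Statement 1 is false.

Statement 2: Parsed as ¬Q ∧ ¬P

¬Q = ¬T = F
¬P = ¬F = T
¬Q ∧ ¬P = F ∧ T = F
Hence Statement 2 is false.

Statement 3: This is ((Q ⊕ (G ⊕ P)) ∧ Q) → ¬P.

G ⊕ P = F ⊕ F = F
Q ⊕ (G ⊕ P) = T ⊕ F = T
(Q ⊕ (G ⊕ P)) ∧ Q = T ∧ T = T
¬P = ¬F = T
((Q ⊕ (G ⊕ P)) ∧ Q) → ¬P = T → T = T
Hence Statement 3 is true.

1 of the 3 statements is true (Statement 3).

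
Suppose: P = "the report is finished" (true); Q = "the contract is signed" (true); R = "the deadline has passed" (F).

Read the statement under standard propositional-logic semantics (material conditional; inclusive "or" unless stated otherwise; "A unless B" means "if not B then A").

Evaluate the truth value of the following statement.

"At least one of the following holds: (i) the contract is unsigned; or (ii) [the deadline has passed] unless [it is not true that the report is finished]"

The statement is false.

Values: Q=T, R=F, P=T.
Parsed as ~Q | (R | ~P)

~Q = ~T = F
~P = ~T = F
R | ~P = F | F = F
~Q | (R | ~P) = F | F = F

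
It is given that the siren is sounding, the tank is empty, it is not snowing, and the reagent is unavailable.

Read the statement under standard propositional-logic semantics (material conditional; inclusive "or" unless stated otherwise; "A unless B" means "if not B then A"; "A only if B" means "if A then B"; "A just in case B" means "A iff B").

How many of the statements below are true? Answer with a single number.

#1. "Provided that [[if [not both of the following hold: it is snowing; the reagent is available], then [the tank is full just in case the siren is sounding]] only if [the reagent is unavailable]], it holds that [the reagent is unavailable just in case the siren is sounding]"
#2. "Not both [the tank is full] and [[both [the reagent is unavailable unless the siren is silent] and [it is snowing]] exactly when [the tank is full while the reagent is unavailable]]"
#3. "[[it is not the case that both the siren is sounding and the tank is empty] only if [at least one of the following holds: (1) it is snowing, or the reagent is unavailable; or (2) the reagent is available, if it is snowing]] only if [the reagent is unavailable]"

3

Let R = "it is snowing" (False), S = "the reagent is available" (False), Q = "the tank is full" (False), P = "the siren is sounding" (True).

#1: Formalization: (((R nand S) -> (Q iff P)) -> not S) -> (not S iff P)

R nand S = False nand False = True
Q iff P = False iff True = False
(R nand S) -> (Q iff P) = True -> False = False
not S = not False = True
((R nand S) -> (Q iff P)) -> not S = False -> True = True
not S = not False = True
not S iff P = True iff True = True
(((R nand S) -> (Q iff P)) -> not S) -> (not S iff P) = True -> True = True
So #1 is true.

#2: This is Q nand (((not S or not P) and R) iff (Q and not S)).

not S = not False = True
not P = not True = False
not S or not P = True or False = True
(not S or not P) and R = True and False = False
not S = not False = True
Q and not S = False and True = False
((not S or not P) and R) iff (Q and not S) = False iff False = True
Q nand (((not S or not P) and R) iff (Q and not S)) = False nand True = True
Thus #2 is true.

#3: In symbols: ((P nand not Q) -> ((R or not S) or (R -> S))) -> not S

not Q = not False = True
P nand not Q = True nand True = False
not S = not False = True
R or not S = False or True = True
R -> S = False -> False = True
(R or not S) or (R -> S) = True or True = True
(P nand not Q) -> ((R or not S) or (R -> S)) = False -> True = True
not S = not False = True
((P nand not Q) -> ((R or not S) or (R -> S))) -> not S = True -> True = True
Hence #3 is true.

3 of the 3 statements are true (#1, #2, #3).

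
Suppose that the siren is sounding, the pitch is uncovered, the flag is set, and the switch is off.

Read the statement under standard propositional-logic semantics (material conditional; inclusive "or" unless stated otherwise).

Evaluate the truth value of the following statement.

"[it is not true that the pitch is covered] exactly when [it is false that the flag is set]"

false

Let Q = "the pitch is covered" (False), K = "the flag is set" (True).
In symbols: not Q iff not K

not Q = not False = True
not K = not True = False
not Q iff not K = True iff False = False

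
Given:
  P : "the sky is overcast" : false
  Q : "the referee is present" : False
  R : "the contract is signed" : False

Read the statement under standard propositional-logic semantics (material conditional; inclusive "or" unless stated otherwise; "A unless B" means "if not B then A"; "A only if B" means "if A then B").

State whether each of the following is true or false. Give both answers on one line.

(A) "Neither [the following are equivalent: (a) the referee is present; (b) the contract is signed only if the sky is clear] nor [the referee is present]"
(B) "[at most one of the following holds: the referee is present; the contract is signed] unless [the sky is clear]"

(A): In symbols: (Q <-> (R -> ~P)) nor Q

~P = ~F = T
R -> ~P = F -> T = T
Q <-> (R -> ~P) = F <-> T = F
(Q <-> (R -> ~P)) nor Q = F nor F = T
Thus (A) is true.

(B): In symbols: (Q nand R) | ~P

Q nand R = F nand F = T
~P = ~F = T
(Q nand R) | ~P = T | T = T
So (B) is true.

(A) T / (B) T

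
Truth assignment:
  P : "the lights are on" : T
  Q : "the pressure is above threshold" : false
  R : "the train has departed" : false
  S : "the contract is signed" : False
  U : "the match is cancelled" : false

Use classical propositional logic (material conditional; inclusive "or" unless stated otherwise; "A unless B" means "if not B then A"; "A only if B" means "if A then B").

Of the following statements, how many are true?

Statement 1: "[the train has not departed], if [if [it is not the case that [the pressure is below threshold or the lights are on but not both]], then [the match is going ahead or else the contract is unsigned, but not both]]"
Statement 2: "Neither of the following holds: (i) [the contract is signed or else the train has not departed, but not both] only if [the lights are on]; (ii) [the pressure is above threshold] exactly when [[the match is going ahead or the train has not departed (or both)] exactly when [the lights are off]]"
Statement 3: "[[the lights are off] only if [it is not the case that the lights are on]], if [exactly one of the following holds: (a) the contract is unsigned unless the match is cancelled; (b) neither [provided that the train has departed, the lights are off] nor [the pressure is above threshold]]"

Statement 1: This is (¬(¬Q ⊕ P) → (¬U ⊕ ¬S)) → ¬R.

¬Q = ¬F = T
¬Q ⊕ P = T ⊕ T = F
¬(¬Q ⊕ P) = ¬F = T
¬U = ¬F = T
¬S = ¬F = T
¬U ⊕ ¬S = T ⊕ T = F
¬(¬Q ⊕ P) → (¬U ⊕ ¬S) = T → F = F
¬R = ¬F = T
(¬(¬Q ⊕ P) → (¬U ⊕ ¬S)) → ¬R = F → T = T
Hence Statement 1 is true.

Statement 2: Parsed as ((S ⊕ ¬R) → P) ↓ (Q ↔ ((¬U ∨ ¬R) ↔ ¬P))

¬R = ¬F = T
S ⊕ ¬R = F ⊕ T = T
(S ⊕ ¬R) → P = T → T = T
¬U = ¬F = T
¬R = ¬F = T
¬U ∨ ¬R = T ∨ T = T
¬P = ¬T = F
(¬U ∨ ¬R) ↔ ¬P = T ↔ F = F
Q ↔ ((¬U ∨ ¬R) ↔ ¬P) = F ↔ F = T
((S ⊕ ¬R) → P) ↓ (Q ↔ ((¬U ∨ ¬R) ↔ ¬P)) = T ↓ T = F
Hence Statement 2 is false.

Statement 3: This is ((¬S ∨ U) ⊕ ((R → ¬P) ↓ Q)) → (¬P → ¬P).

¬S = ¬F = T
¬S ∨ U = T ∨ F = T
¬P = ¬T = F
R → ¬P = F → F = T
(R → ¬P) ↓ Q = T ↓ F = F
(¬S ∨ U) ⊕ ((R → ¬P) ↓ Q) = T ⊕ F = T
¬P = ¬T = F
¬P = ¬T = F
¬P → ¬P = F → F = T
((¬S ∨ U) ⊕ ((R → ¬P) ↓ Q)) → (¬P → ¬P) = T → T = T
Hence Statement 3 is true.

True statements: 2.

2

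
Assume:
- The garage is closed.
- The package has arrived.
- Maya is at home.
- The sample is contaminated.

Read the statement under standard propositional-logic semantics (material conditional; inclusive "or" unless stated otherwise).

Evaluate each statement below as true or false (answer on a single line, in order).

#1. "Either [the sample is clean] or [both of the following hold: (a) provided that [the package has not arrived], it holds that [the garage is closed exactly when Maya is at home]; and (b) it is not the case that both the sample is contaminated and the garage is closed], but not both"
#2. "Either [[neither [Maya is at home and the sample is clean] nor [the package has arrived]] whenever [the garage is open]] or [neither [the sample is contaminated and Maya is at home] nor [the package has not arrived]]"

#1 False; #2 True

Let S = "the sample is contaminated" (T), Q = "the package has arrived" (T), P = "the garage is closed" (T), R = "Maya is at home" (T).

#1: Formalization: ~S xor ((~Q -> (P <-> R)) & (S nand P))

~S = ~T = F
~Q = ~T = F
P <-> R = T <-> T = T
~Q -> (P <-> R) = F -> T = T
S nand P = T nand T = F
(~Q -> (P <-> R)) & (S nand P) = T & F = F
~S xor ((~Q -> (P <-> R)) & (S nand P)) = F xor F = F
Thus #1 is false.

#2: Formalization: (~P -> ((R & ~S) nor Q)) | ((S & R) nor ~Q)

~P = ~T = F
~S = ~T = F
R & ~S = T & F = F
(R & ~S) nor Q = F nor T = F
~P -> ((R & ~S) nor Q) = F -> F = T
S & R = T & T = T
~Q = ~T = F
(S & R) nor ~Q = T nor F = F
(~P -> ((R & ~S) nor Q)) | ((S & R) nor ~Q) = T | F = T
Thus #2 is true.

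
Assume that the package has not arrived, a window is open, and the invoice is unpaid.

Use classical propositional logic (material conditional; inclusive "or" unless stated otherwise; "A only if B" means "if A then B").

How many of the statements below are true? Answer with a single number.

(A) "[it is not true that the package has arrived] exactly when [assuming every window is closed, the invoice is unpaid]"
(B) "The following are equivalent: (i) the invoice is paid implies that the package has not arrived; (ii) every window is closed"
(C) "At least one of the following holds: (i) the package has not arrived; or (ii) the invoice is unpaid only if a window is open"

2

Let P = "the package has arrived" (False), Q = "a window is open" (True), R = "the invoice is paid" (False).

(A): Formalization: not P iff (not Q -> not R)

not P = not False = True
not Q = not True = False
not R = not False = True
not Q -> not R = False -> True = True
not P iff (not Q -> not R) = True iff True = True
Hence (A) is true.

(B): Parsed as (R -> not P) iff not Q

not P = not False = True
R -> not P = False -> True = True
not Q = not True = False
(R -> not P) iff not Q = True iff False = False
Thus (B) is false.

(C): In symbols: not P or (not R -> Q)

not P = not False = True
not R = not False = True
not R -> Q = True -> True = True
not P or (not R -> Q) = True or True = True
Thus (C) is true.

Count: 2.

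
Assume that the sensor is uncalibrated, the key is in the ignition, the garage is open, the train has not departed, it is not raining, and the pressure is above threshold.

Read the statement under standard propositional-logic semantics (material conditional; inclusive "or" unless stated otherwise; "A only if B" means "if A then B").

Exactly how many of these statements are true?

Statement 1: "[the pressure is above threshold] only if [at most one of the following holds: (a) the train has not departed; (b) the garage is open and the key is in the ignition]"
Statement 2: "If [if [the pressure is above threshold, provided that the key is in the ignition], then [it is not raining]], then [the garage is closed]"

Let G = "the pressure is above threshold" (T), L = "the train has departed" (F), Q = "the garage is closed" (F), K = "the key is in the ignition" (T), M = "it is raining" (F).

Statement 1: Parsed as G → (¬L ↑ (¬Q ∧ K))

¬L = ¬F = T
¬Q = ¬F = T
¬Q ∧ K = T ∧ T = T
¬L ↑ (¬Q ∧ K) = T ↑ T = F
G → (¬L ↑ (¬Q ∧ K)) = T → F = F
So Statement 1 is false.

Statement 2: Parsed as ((K → G) → ¬M) → Q

K → G = T → T = T
¬M = ¬F = T
(K → G) → ¬M = T → T = T
((K → G) → ¬M) → Q = T → F = F
So Statement 2 is false.

0 of the 2 statements are true (none).

0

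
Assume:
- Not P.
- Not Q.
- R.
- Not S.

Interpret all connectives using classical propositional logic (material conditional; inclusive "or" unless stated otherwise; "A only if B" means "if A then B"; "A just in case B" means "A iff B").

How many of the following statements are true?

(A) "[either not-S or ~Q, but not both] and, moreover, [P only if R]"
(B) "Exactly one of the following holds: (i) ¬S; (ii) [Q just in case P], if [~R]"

(A): This is (¬S ⊕ ¬Q) ∧ (P → R).

¬S = ¬F = T
¬Q = ¬F = T
¬S ⊕ ¬Q = T ⊕ T = F
P → R = F → T = T
(¬S ⊕ ¬Q) ∧ (P → R) = F ∧ T = F
Hence (A) is false.

(B): In symbols: ¬S ⊕ (¬R → (Q ↔ P))

¬S = ¬F = T
¬R = ¬T = F
Q ↔ P = F ↔ F = T
¬R → (Q ↔ P) = F → T = T
¬S ⊕ (¬R → (Q ↔ P)) = T ⊕ T = F
Hence (B) is false.

0 of the 2 statements are true (none).

0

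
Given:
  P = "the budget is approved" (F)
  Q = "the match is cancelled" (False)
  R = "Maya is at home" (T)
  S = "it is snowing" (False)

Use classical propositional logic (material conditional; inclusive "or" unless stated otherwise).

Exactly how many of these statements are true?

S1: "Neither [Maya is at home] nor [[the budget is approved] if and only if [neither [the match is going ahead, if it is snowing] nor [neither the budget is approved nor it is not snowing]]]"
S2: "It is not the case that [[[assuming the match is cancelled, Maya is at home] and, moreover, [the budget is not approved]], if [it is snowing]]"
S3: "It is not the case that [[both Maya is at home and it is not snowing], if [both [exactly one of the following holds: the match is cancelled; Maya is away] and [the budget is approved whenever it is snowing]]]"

S1: Parsed as R nor (P iff ((S -> not Q) nor (P nor not S)))

not Q = not False = True
S -> not Q = False -> True = True
not S = not False = True
P nor not S = False nor True = False
(S -> not Q) nor (P nor not S) = True nor False = False
P iff ((S -> not Q) nor (P nor not S)) = False iff False = True
R nor (P iff ((S -> not Q) nor (P nor not S))) = True nor True = False
So S1 is false.

S2: In symbols: not (S -> ((Q -> R) and not P))

Q -> R = False -> True = True
not P = not False = True
(Q -> R) and not P = True and True = True
S -> ((Q -> R) and not P) = False -> True = True
not (S -> ((Q -> R) and not P)) = not True = False
Hence S2 is false.

S3: Parsed as not (((Q xor not R) and (S -> P)) -> (R and not S))

not R = not True = False
Q xor not R = False xor False = False
S -> P = False -> False = True
(Q xor not R) and (S -> P) = False and True = False
not S = not False = True
R and not S = True and True = True
((Q xor not R) and (S -> P)) -> (R and not S) = False -> True = True
not (((Q xor not R) and (S -> P)) -> (R and not S)) = not True = False
Hence S3 is false.

True statements: 0 (none).

0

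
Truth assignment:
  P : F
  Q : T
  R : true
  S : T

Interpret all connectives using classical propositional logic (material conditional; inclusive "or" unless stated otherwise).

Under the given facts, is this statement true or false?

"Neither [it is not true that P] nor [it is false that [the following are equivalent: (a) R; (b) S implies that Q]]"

False.

Formalization: ¬P ↓ ¬(R ↔ (S → Q))

¬P = ¬F = T
S → Q = T → T = T
R ↔ (S → Q) = T ↔ T = T
¬(R ↔ (S → Q)) = ¬T = F
¬P ↓ ¬(R ↔ (S → Q)) = T ↓ F = F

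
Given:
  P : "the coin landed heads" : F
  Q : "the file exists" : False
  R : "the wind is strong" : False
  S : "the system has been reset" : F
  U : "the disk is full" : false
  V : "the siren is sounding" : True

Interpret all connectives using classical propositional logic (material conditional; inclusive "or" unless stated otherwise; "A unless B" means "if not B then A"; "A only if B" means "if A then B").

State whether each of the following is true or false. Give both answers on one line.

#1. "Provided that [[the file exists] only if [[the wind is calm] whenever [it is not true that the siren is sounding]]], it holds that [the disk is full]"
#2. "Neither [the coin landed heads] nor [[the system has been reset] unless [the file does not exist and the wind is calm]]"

#1 F, #2 F

#1: In symbols: (Q -> (not V -> not R)) -> U

not V = not True = False
not R = not False = True
not V -> not R = False -> True = True
Q -> (not V -> not R) = False -> True = True
(Q -> (not V -> not R)) -> U = True -> False = False
Hence #1 is false.

#2: This is P nor (S or (not Q and not R)).

not Q = not False = True
not R = not False = True
not Q and not R = True and True = True
S or (not Q and not R) = False or True = True
P nor (S or (not Q and not R)) = False nor True = False
Thus #2 is false.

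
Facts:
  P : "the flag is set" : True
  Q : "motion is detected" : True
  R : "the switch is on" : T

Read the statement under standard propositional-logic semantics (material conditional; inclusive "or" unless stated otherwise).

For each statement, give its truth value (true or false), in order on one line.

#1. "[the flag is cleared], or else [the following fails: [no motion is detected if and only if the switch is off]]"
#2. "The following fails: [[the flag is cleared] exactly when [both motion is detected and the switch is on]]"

#1: Formalization: ¬P ∨ ¬(¬Q ↔ ¬R)

¬P = ¬T = F
¬Q = ¬T = F
¬R = ¬T = F
¬Q ↔ ¬R = F ↔ F = T
¬(¬Q ↔ ¬R) = ¬T = F
¬P ∨ ¬(¬Q ↔ ¬R) = F ∨ F = F
So #1 is false.

#2: In symbols: ¬(¬P ↔ (Q ∧ R))

¬P = ¬T = F
Q ∧ R = T ∧ T = T
¬P ↔ (Q ∧ R) = F ↔ T = F
¬(¬P ↔ (Q ∧ R)) = ¬F = T
So #2 is true.

#1 F / #2 T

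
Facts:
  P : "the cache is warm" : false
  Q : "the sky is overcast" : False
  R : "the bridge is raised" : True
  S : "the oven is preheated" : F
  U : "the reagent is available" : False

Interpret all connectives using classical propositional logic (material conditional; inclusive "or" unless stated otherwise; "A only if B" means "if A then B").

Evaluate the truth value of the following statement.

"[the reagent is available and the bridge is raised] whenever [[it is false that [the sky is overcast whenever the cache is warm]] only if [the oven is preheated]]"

The statement is false.

Parsed as (¬(P → Q) → S) → (U ∧ R)

P → Q = F → F = T
¬(P → Q) = ¬T = F
¬(P → Q) → S = F → F = T
U ∧ R = F ∧ T = F
(¬(P → Q) → S) → (U ∧ R) = T → F = F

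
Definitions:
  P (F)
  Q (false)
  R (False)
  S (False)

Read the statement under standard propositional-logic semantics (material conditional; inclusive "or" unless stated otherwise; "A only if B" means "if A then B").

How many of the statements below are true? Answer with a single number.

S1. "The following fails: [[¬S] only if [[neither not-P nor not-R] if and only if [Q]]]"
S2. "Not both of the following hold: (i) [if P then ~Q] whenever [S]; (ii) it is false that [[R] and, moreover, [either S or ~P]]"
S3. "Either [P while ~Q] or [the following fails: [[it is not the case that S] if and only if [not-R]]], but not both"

0

S1: This is not (not S -> ((not P nor not R) iff Q)).

not S = not False = True
not P = not False = True
not R = not False = True
not P nor not R = True nor True = False
(not P nor not R) iff Q = False iff False = True
not S -> ((not P nor not R) iff Q) = True -> True = True
not (not S -> ((not P nor not R) iff Q)) = not True = False
Hence S1 is false.

S2: In symbols: (S -> (P -> not Q)) nand not (R and (S or not P))

not Q = not False = True
P -> not Q = False -> True = True
S -> (P -> not Q) = False -> True = True
not P = not False = True
S or not P = False or True = True
R and (S or not P) = False and True = False
not (R and (S or not P)) = not False = True
(S -> (P -> not Q)) nand not (R and (S or not P)) = True nand True = False
So S2 is false.

S3: Formalization: (P and not Q) xor not (not S iff not R)

not Q = not False = True
P and not Q = False and True = False
not S = not False = True
not R = not False = True
not S iff not R = True iff True = True
not (not S iff not R) = not True = False
(P and not Q) xor not (not S iff not R) = False xor False = False
So S3 is false.

0 of the 3 statements are true (none).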